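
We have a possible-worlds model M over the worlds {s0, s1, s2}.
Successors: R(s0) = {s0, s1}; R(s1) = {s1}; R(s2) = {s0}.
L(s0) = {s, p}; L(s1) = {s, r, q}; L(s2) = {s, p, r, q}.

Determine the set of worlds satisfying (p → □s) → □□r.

s1

Let φ = (p → □s) → □□r. Evaluate φ at each world:
  s0 (successors {s0, s1}): φ is false.
  s1 (successors {s1}): φ is true.
  s2 (successors {s0}): φ is false.
For instance, at s2:
  At s2: p → □s is true, □□r is false, so (p → □s) → □□r is false.
    At s2: p is true, □s is true, so p → □s is true.
      At s2: □s requires s at every successor {s0}.
        At s0: s is true.
      So □s is true at s2.
    At s2: □□r requires □r at every successor {s0}.
      □r fails at s0, so □□r is false at s2.
Satisfying worlds: {s1}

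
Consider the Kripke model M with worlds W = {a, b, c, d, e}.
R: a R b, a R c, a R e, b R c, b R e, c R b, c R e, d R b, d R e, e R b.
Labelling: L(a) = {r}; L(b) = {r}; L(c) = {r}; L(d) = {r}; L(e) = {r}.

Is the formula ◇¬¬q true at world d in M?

No

Recall that ◇ψ holds at a world iff ψ holds at some accessible world.
At d: ◇¬¬q requires ¬¬q at some successor in {b, e}.
  At b: ¬¬q is false.
  At e: ¬¬q is false.
So ◇¬¬q is false at d.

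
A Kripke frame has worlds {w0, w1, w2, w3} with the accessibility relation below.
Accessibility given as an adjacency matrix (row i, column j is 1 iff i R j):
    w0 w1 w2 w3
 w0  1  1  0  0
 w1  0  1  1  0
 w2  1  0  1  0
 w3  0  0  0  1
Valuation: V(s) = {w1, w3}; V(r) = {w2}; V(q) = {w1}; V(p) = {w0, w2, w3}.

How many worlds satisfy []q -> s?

Let φ = []q -> s. Evaluate φ at each world:
  w0 (successors {w0, w1}): φ is true.
  w1 (successors {w1, w2}): φ is true.
  w2 (successors {w0, w2}): φ is true.
  w3 (successors {w3}): φ is true.
For instance, at w2:
  At w2: []q is false, s is false, so []q -> s is true.
    At w2: []q requires q at every successor {w0, w2}.
      q fails at w0, so []q is false at w2.
Satisfying worlds: {w0, w1, w2, w3}

4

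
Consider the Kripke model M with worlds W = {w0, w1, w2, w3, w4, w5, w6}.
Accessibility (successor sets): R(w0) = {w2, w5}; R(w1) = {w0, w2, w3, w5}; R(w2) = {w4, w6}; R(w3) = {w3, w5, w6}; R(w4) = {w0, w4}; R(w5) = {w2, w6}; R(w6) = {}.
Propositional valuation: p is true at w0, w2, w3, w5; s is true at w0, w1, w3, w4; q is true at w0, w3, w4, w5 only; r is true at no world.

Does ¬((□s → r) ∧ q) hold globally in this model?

No

Recall that □ψ holds at a world iff ψ holds at every accessible world, and ◇ψ holds iff ψ holds at some accessible world.
Let φ = ¬((□s → r) ∧ q). Evaluate φ at each world:
  w0 (successors {w2, w5}): φ is false.
  w1 (successors {w0, w2, w3, w5}): φ is true.
  w2 (successors {w4, w6}): φ is true.
  w3 (successors {w3, w5, w6}): φ is false.
  w4 (successors {w0, w4}): φ is true.
  w5 (successors {w2, w6}): φ is false.
  w6 (successors ∅): φ is true.
Detail at w0 (counterexample):
  At w0: (□s → r) ∧ q is true, so ¬((□s → r) ∧ q) is false.
    At w0: □s → r is true, q is true, so (□s → r) ∧ q is true.
      At w0: □s is false, r is false, so □s → r is true.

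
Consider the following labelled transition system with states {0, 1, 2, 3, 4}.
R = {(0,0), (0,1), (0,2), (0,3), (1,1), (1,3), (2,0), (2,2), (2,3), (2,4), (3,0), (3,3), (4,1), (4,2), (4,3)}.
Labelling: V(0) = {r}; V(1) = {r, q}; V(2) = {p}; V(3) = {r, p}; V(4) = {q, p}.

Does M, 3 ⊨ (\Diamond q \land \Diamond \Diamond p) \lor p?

Yes

Recall that \Diamond ψ holds at a world iff ψ holds at some accessible world.
At 3: \Diamond q \land \Diamond \Diamond p is false, p is true, so (\Diamond q \land \Diamond \Diamond p) \lor p is true.
  At 3: \Diamond q is false, \Diamond \Diamond p is true, so \Diamond q \land \Diamond \Diamond p is false.
    At 3: \Diamond q requires q at some successor in {0, 3}.
      At 0: q is false.
      At 3: q is false.
    So \Diamond q is false at 3.
    At 3: \Diamond \Diamond p requires \Diamond p at some successor in {0, 3}.
      \Diamond p holds at 0, so \Diamond \Diamond p is true at 3.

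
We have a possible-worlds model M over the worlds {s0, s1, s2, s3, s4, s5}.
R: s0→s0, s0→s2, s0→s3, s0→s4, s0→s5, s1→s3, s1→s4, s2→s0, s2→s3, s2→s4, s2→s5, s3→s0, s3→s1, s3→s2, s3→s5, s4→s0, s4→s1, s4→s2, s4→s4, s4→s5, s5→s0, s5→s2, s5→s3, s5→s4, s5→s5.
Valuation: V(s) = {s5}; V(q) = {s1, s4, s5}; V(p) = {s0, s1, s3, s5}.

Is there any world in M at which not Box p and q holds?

Let φ = not Box p and q. Evaluate φ at each world:
  s0 (successors {s0, s2, s3, s4, s5}): φ is false.
  s1 (successors {s3, s4}): φ is true.
  s2 (successors {s0, s3, s4, s5}): φ is false.
  s3 (successors {s0, s1, s2, s5}): φ is false.
  s4 (successors {s0, s1, s2, s4, s5}): φ is true.
  s5 (successors {s0, s2, s3, s4, s5}): φ is true.
Detail at s1 (witness):
  At s1: not Box p is true, q is true, so not Box p and q is true.
    At s1: Box p is false, so not Box p is true.
      At s1: Box p requires p at every successor {s3, s4}.
        p fails at s4, so Box p is false at s1.

Yes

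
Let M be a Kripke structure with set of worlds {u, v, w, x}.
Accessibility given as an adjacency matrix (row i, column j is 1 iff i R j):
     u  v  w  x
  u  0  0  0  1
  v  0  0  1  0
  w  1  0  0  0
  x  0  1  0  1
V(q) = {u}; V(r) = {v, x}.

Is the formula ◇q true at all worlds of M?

No

Let φ = ◇q. Evaluate φ at each world:
  u (successors {x}): φ is false.
  v (successors {w}): φ is false.
  w (successors {u}): φ is true.
  x (successors {v, x}): φ is false.
Detail at u (counterexample):
  At u: ◇q requires q at some successor in {x}.
    At x: q is false.
  So ◇q is false at u.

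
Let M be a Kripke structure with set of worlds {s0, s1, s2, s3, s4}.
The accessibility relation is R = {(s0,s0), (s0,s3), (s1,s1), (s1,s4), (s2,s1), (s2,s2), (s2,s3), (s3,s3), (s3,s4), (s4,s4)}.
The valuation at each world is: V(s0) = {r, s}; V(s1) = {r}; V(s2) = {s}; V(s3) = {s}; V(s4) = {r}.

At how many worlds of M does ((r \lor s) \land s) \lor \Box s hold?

3

Let φ = ((r \lor s) \land s) \lor \Box s. Evaluate φ at each world:
  s0 (successors {s0, s3}): φ is true.
  s1 (successors {s1, s4}): φ is false.
  s2 (successors {s1, s2, s3}): φ is true.
  s3 (successors {s3, s4}): φ is true.
  s4 (successors {s4}): φ is false.
For instance, at s1:
  At s1: (r \lor s) \land s is false, \Box s is false, so ((r \lor s) \land s) \lor \Box s is false.
    At s1: \Box s requires s at every successor {s1, s4}.
      s fails at s1, so \Box s is false at s1.
Satisfying worlds: {s0, s2, s3}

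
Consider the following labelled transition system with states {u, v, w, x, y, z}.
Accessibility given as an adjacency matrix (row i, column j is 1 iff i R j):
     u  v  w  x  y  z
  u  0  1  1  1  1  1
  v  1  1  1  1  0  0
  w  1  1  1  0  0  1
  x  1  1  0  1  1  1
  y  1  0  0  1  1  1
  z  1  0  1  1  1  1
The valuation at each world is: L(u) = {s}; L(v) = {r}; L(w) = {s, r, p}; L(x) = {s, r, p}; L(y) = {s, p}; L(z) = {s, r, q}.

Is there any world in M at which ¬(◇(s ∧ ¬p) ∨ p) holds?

No

Recall that ◇ψ holds at a world iff ψ holds at some accessible world.
Let φ = ¬(◇(s ∧ ¬p) ∨ p). Evaluate φ at each world:
  u (successors {v, w, x, y, z}): φ is false.
  v (successors {u, v, w, x}): φ is false.
  w (successors {u, v, w, z}): φ is false.
  x (successors {u, v, x, y, z}): φ is false.
  y (successors {u, x, y, z}): φ is false.
  z (successors {u, w, x, y, z}): φ is false.
For instance, at v:
  At v: ◇(s ∧ ¬p) ∨ p is true, so ¬(◇(s ∧ ¬p) ∨ p) is false.
    At v: ◇(s ∧ ¬p) is true, p is false, so ◇(s ∧ ¬p) ∨ p is true.
      At v: ◇(s ∧ ¬p) requires s ∧ ¬p at some successor in {u, v, w, x}.
        s ∧ ¬p holds at u, so ◇(s ∧ ¬p) is true at v.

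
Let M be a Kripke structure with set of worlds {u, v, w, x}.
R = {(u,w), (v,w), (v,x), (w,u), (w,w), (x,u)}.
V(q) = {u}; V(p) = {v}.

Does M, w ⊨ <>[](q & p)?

No

Recall that []ψ holds at a world iff ψ holds at every accessible world, and <>ψ holds iff ψ holds at some accessible world.
At w: <>[](q & p) requires [](q & p) at some successor in {u, w}.
  At u: [](q & p) is false.
  At w: [](q & p) is false.
So <>[](q & p) is false at w.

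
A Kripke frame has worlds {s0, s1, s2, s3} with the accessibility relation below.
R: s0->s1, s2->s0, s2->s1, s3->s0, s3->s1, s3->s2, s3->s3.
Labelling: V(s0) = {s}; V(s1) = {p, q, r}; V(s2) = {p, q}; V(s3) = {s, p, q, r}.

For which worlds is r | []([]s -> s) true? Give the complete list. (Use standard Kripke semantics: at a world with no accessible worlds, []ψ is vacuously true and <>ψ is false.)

s1, s3

Let φ = r | []([]s -> s). Evaluate φ at each world:
  s0 (successors {s1}): φ is false.
  s1 (successors ∅): φ is true.
  s2 (successors {s0, s1}): φ is false.
  s3 (successors {s0, s1, s2, s3}): φ is true.
For instance, at s3:
  At s3: r is true, []([]s -> s) is false, so r | []([]s -> s) is true.
    At s3: []([]s -> s) requires []s -> s at every successor {s0, s1, s2, s3}.
      []s -> s fails at s1, so []([]s -> s) is false at s3.
Satisfying worlds: {s1, s3}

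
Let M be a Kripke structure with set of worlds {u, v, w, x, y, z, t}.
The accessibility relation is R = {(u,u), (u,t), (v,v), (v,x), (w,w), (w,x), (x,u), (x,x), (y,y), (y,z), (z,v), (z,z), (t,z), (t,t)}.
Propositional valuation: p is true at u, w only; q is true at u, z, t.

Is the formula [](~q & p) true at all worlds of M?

No

Let φ = [](~q & p). Evaluate φ at each world:
  u (successors {u, t}): φ is false.
  v (successors {v, x}): φ is false.
  w (successors {w, x}): φ is false.
  x (successors {u, x}): φ is false.
  y (successors {y, z}): φ is false.
  z (successors {v, z}): φ is false.
  t (successors {z, t}): φ is false.
Detail at u (counterexample):
  At u: [](~q & p) requires ~q & p at every successor {u, t}.
    ~q & p fails at u, so [](~q & p) is false at u.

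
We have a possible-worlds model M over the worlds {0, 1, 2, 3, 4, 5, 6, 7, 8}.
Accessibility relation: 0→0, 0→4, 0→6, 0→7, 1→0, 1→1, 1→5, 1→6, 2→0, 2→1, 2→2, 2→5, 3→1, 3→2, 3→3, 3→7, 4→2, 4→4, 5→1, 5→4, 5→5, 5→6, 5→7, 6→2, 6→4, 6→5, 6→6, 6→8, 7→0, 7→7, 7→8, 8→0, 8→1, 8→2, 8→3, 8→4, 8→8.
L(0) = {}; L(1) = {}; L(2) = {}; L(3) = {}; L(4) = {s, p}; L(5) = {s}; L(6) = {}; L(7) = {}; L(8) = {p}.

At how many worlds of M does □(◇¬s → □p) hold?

0

Let φ = □(◇¬s → □p). Evaluate φ at each world:
  0 (successors {0, 4, 6, 7}): φ is false.
  1 (successors {0, 1, 5, 6}): φ is false.
  2 (successors {0, 1, 2, 5}): φ is false.
  3 (successors {1, 2, 3, 7}): φ is false.
  4 (successors {2, 4}): φ is false.
  5 (successors {1, 4, 5, 6, 7}): φ is false.
  6 (successors {2, 4, 5, 6, 8}): φ is false.
  7 (successors {0, 7, 8}): φ is false.
  8 (successors {0, 1, 2, 3, 4, 8}): φ is false.
For instance, at 7:
  At 7: □(◇¬s → □p) requires ◇¬s → □p at every successor {0, 7, 8}.
    ◇¬s → □p fails at 0, so □(◇¬s → □p) is false at 7.
      At 0: ◇¬s is true, □p is false, so ◇¬s → □p is false.
Satisfying worlds: none.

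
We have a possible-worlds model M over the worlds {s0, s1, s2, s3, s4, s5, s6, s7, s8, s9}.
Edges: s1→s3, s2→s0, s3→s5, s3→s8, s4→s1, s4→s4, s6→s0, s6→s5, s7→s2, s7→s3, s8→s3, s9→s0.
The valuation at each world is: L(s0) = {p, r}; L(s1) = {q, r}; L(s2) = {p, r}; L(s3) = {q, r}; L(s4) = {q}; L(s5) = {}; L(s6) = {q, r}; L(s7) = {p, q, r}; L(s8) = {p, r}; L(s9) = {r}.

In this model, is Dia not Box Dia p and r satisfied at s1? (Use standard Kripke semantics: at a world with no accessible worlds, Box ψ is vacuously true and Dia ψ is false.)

Yes

At s1: Dia not Box Dia p is true, r is true, so Dia not Box Dia p and r is true.
  At s1: Dia not Box Dia p requires not Box Dia p at some successor in {s3}.
    not Box Dia p holds at s3, so Dia not Box Dia p is true at s1.
      At s3: Box Dia p is false, so not Box Dia p is true.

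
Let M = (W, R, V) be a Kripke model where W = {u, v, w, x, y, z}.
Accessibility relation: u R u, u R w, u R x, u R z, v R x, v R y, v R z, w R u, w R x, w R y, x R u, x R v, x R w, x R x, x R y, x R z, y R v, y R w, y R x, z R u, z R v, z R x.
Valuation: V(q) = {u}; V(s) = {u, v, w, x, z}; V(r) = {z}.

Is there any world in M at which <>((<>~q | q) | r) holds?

Yes

Let φ = <>((<>~q | q) | r). Evaluate φ at each world:
  u (successors {u, w, x, z}): φ is true.
  v (successors {x, y, z}): φ is true.
  w (successors {u, x, y}): φ is true.
  x (successors {u, v, w, x, y, z}): φ is true.
  y (successors {v, w, x}): φ is true.
  z (successors {u, v, x}): φ is true.
Detail at u (witness):
  At u: <>((<>~q | q) | r) requires (<>~q | q) | r at some successor in {u, w, x, z}.
    (<>~q | q) | r holds at u, so <>((<>~q | q) | r) is true at u.
      At u: <>~q | q is true, r is false, so (<>~q | q) | r is true.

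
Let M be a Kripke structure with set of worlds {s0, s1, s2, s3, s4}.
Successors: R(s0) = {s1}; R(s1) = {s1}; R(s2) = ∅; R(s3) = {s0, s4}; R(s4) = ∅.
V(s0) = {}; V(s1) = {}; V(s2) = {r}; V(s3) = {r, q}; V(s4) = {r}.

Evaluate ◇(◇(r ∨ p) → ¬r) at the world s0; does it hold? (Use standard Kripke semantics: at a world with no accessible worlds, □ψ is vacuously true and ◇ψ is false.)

Recall that ◇ψ holds at a world iff ψ holds at some accessible world.
At s0: ◇(◇(r ∨ p) → ¬r) requires ◇(r ∨ p) → ¬r at some successor in {s1}.
  ◇(r ∨ p) → ¬r holds at s1, so ◇(◇(r ∨ p) → ¬r) is true at s0.
    At s1: ◇(r ∨ p) is false, ¬r is true, so ◇(r ∨ p) → ¬r is true.
      At s1: ◇(r ∨ p) requires r ∨ p at some successor in {s1}.
        At s1: r ∨ p is false.
      So ◇(r ∨ p) is false at s1.

Yes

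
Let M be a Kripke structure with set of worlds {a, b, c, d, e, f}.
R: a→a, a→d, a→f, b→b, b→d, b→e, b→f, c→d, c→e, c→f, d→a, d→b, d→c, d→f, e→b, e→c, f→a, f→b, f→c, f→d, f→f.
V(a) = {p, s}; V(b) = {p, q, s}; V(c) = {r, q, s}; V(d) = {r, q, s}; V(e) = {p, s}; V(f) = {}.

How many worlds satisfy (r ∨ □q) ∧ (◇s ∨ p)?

Recall that □ψ holds at a world iff ψ holds at every accessible world, and ◇ψ holds iff ψ holds at some accessible world.
Let φ = (r ∨ □q) ∧ (◇s ∨ p). Evaluate φ at each world:
  a (successors {a, d, f}): φ is false.
  b (successors {b, d, e, f}): φ is false.
  c (successors {d, e, f}): φ is true.
  d (successors {a, b, c, f}): φ is true.
  e (successors {b, c}): φ is true.
  f (successors {a, b, c, d, f}): φ is false.
For instance, at f:
  At f: r ∨ □q is false, ◇s ∨ p is true, so (r ∨ □q) ∧ (◇s ∨ p) is false.
    At f: r is false, □q is false, so r ∨ □q is false.
      At f: □q requires q at every successor {a, b, c, d, f}.
        q fails at a, so □q is false at f.
    At f: ◇s is true, p is false, so ◇s ∨ p is true.
      At f: ◇s requires s at some successor in {a, b, c, d, f}.
        s holds at a, so ◇s is true at f.
Satisfying worlds: {c, d, e}

3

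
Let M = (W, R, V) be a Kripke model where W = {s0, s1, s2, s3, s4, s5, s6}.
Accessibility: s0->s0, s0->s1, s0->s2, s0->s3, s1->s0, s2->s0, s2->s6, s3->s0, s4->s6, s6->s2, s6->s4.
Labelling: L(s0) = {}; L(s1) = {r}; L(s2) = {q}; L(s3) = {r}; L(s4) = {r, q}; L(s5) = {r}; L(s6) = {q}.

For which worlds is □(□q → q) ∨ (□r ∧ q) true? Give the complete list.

Let φ = □(□q → q) ∨ (□r ∧ q). Evaluate φ at each world:
  s0 (successors {s0, s1, s2, s3}): φ is true.
  s1 (successors {s0}): φ is true.
  s2 (successors {s0, s6}): φ is true.
  s3 (successors {s0}): φ is true.
  s4 (successors {s6}): φ is true.
  s5 (successors ∅): φ is true.
  s6 (successors {s2, s4}): φ is true.
For instance, at s2:
  At s2: □(□q → q) is true, □r ∧ q is false, so □(□q → q) ∨ (□r ∧ q) is true.
    At s2: □(□q → q) requires □q → q at every successor {s0, s6}.
      At s0: □q → q is true.
      At s6: □q → q is true.
    So □(□q → q) is true at s2.
    At s2: □r is false, q is true, so □r ∧ q is false.
      At s2: □r requires r at every successor {s0, s6}.
        r fails at s0, so □r is false at s2.
Satisfying worlds: {s0, s1, s2, s3, s4, s5, s6}

s0, s1, s2, s3, s4, s5, s6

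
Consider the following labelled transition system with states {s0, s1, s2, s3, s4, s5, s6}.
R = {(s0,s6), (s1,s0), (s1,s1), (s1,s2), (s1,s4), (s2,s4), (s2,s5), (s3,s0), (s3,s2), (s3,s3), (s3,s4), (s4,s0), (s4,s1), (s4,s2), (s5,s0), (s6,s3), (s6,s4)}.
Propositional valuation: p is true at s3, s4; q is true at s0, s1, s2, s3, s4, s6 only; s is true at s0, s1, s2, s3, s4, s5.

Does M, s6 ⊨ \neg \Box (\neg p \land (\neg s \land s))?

Yes

Recall that \Box ψ holds at a world iff ψ holds at every accessible world, and \Diamond ψ holds iff ψ holds at some accessible world.
At s6: \Box (\neg p \land (\neg s \land s)) is false, so \neg \Box (\neg p \land (\neg s \land s)) is true.
  At s6: \Box (\neg p \land (\neg s \land s)) requires \neg p \land (\neg s \land s) at every successor {s3, s4}.
    \neg p \land (\neg s \land s) fails at s3, so \Box (\neg p \land (\neg s \land s)) is false at s6.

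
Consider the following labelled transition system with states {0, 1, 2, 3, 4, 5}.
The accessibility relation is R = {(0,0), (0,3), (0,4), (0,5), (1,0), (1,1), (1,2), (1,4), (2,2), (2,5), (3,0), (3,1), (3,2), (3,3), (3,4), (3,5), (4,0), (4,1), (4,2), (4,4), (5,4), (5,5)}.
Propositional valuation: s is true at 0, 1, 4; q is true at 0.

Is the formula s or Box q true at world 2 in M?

No

At 2: s is false, Box q is false, so s or Box q is false.
  At 2: Box q requires q at every successor {2, 5}.
    q fails at 2, so Box q is false at 2.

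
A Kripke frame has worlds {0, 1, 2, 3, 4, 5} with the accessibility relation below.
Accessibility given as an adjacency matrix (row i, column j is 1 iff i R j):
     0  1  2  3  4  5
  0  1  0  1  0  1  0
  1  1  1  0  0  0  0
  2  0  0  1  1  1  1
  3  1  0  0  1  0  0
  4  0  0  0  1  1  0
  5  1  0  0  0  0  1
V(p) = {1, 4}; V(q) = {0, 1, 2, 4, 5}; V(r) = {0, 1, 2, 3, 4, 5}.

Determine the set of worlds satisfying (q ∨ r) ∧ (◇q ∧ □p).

Let φ = (q ∨ r) ∧ (◇q ∧ □p). Evaluate φ at each world:
  0 (successors {0, 2, 4}): φ is false.
  1 (successors {0, 1}): φ is false.
  2 (successors {2, 3, 4, 5}): φ is false.
  3 (successors {0, 3}): φ is false.
  4 (successors {3, 4}): φ is false.
  5 (successors {0, 5}): φ is false.
For instance, at 1:
  At 1: q ∨ r is true, ◇q ∧ □p is false, so (q ∨ r) ∧ (◇q ∧ □p) is false.
    At 1: ◇q is true, □p is false, so ◇q ∧ □p is false.
      At 1: ◇q requires q at some successor in {0, 1}.
        q holds at 0, so ◇q is true at 1.
      At 1: □p requires p at every successor {0, 1}.
        p fails at 0, so □p is false at 1.
Satisfying worlds: none.

none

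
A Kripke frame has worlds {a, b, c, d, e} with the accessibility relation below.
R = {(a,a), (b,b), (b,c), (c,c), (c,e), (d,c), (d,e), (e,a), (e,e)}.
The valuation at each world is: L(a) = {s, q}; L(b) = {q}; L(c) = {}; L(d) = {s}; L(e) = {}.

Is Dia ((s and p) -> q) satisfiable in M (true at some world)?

Yes

Let φ = Dia ((s and p) -> q). Evaluate φ at each world:
  a (successors {a}): φ is true.
  b (successors {b, c}): φ is true.
  c (successors {c, e}): φ is true.
  d (successors {c, e}): φ is true.
  e (successors {a, e}): φ is true.
Detail at a (witness):
  At a: Dia ((s and p) -> q) requires (s and p) -> q at some successor in {a}.
    (s and p) -> q holds at a, so Dia ((s and p) -> q) is true at a.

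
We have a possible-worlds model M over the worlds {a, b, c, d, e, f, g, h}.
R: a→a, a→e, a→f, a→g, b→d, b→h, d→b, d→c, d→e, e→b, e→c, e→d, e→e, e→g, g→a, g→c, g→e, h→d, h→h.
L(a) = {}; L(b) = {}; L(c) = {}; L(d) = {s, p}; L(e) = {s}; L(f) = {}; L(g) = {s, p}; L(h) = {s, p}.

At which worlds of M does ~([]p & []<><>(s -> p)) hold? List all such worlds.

a, d, e, g

Let φ = ~([]p & []<><>(s -> p)). Evaluate φ at each world:
  a (successors {a, e, f, g}): φ is true.
  b (successors {d, h}): φ is false.
  c (successors ∅): φ is false.
  d (successors {b, c, e}): φ is true.
  e (successors {b, c, d, e, g}): φ is true.
  f (successors ∅): φ is false.
  g (successors {a, c, e}): φ is true.
  h (successors {d, h}): φ is false.
For instance, at a:
  At a: []p & []<><>(s -> p) is false, so ~([]p & []<><>(s -> p)) is true.
    At a: []p is false, []<><>(s -> p) is false, so []p & []<><>(s -> p) is false.
      At a: []p requires p at every successor {a, e, f, g}.
        p fails at a, so []p is false at a.
      At a: []<><>(s -> p) requires <><>(s -> p) at every successor {a, e, f, g}.
        <><>(s -> p) fails at f, so []<><>(s -> p) is false at a.
Satisfying worlds: {a, d, e, g}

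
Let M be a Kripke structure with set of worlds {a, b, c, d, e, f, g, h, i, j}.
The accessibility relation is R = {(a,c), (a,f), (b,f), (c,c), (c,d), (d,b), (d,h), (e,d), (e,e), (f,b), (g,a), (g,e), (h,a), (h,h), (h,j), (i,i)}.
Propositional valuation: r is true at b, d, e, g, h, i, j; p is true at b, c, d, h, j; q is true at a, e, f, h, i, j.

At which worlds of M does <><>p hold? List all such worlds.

a, b, c, d, e, g, h

Let φ = <><>p. Evaluate φ at each world:
  a (successors {c, f}): φ is true.
  b (successors {f}): φ is true.
  c (successors {c, d}): φ is true.
  d (successors {b, h}): φ is true.
  e (successors {d, e}): φ is true.
  f (successors {b}): φ is false.
  g (successors {a, e}): φ is true.
  h (successors {a, h, j}): φ is true.
  i (successors {i}): φ is false.
  j (successors ∅): φ is false.
For instance, at b:
  At b: <><>p requires <>p at some successor in {f}.
    <>p holds at f, so <><>p is true at b.
      At f: <>p requires p at some successor in {b}.
        p holds at b, so <>p is true at f.
Satisfying worlds: {a, b, c, d, e, g, h}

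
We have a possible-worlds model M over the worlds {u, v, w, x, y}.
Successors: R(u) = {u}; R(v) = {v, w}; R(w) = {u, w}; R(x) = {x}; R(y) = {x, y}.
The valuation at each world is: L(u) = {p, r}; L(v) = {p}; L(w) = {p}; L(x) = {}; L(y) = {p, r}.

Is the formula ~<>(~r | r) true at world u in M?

At u: <>(~r | r) is true, so ~<>(~r | r) is false.
  At u: <>(~r | r) requires ~r | r at some successor in {u}.
    ~r | r holds at u, so <>(~r | r) is true at u.

No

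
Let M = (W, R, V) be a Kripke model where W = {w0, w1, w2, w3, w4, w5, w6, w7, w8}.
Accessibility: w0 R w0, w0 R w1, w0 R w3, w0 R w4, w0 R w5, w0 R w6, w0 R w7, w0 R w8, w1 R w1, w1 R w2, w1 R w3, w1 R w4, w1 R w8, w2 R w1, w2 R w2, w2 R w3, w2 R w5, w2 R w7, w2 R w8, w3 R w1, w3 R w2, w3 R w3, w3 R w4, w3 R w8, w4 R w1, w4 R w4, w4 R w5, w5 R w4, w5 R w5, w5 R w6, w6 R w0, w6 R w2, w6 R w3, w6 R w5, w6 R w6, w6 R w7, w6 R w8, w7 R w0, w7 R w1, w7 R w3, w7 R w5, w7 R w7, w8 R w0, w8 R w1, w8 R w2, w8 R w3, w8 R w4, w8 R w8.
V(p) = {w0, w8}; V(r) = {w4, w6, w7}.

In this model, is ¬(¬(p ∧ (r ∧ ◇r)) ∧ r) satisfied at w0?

At w0: ¬(p ∧ (r ∧ ◇r)) ∧ r is false, so ¬(¬(p ∧ (r ∧ ◇r)) ∧ r) is true.
  At w0: ¬(p ∧ (r ∧ ◇r)) is true, r is false, so ¬(p ∧ (r ∧ ◇r)) ∧ r is false.
    At w0: p ∧ (r ∧ ◇r) is false, so ¬(p ∧ (r ∧ ◇r)) is true.
      At w0: p is true, r ∧ ◇r is false, so p ∧ (r ∧ ◇r) is false.

Yes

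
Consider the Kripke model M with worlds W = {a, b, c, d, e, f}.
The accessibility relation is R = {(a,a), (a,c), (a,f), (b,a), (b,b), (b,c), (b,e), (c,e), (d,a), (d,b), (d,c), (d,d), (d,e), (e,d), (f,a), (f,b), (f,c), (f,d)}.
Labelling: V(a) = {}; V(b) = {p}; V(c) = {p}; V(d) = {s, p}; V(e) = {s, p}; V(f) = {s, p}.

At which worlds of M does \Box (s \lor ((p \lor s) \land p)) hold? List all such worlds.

Let φ = \Box (s \lor ((p \lor s) \land p)). Evaluate φ at each world:
  a (successors {a, c, f}): φ is false.
  b (successors {a, b, c, e}): φ is false.
  c (successors {e}): φ is true.
  d (successors {a, b, c, d, e}): φ is false.
  e (successors {d}): φ is true.
  f (successors {a, b, c, d}): φ is false.
For instance, at f:
  At f: \Box (s \lor ((p \lor s) \land p)) requires s \lor ((p \lor s) \land p) at every successor {a, b, c, d}.
    s \lor ((p \lor s) \land p) fails at a, so \Box (s \lor ((p \lor s) \land p)) is false at f.
Satisfying worlds: {c, e}

c, e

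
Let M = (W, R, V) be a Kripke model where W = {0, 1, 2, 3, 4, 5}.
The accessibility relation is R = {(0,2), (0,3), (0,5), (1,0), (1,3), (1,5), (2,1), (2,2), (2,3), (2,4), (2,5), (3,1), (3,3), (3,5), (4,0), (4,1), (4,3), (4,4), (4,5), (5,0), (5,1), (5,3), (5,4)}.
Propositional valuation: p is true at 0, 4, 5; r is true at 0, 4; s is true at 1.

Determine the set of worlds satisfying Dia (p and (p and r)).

1, 2, 4, 5

Let φ = Dia (p and (p and r)). Evaluate φ at each world:
  0 (successors {2, 3, 5}): φ is false.
  1 (successors {0, 3, 5}): φ is true.
  2 (successors {1, 2, 3, 4, 5}): φ is true.
  3 (successors {1, 3, 5}): φ is false.
  4 (successors {0, 1, 3, 4, 5}): φ is true.
  5 (successors {0, 1, 3, 4}): φ is true.
For instance, at 0:
  At 0: Dia (p and (p and r)) requires p and (p and r) at some successor in {2, 3, 5}.
    At 2: p and (p and r) is false.
    At 3: p and (p and r) is false.
    At 5: p and (p and r) is false.
  So Dia (p and (p and r)) is false at 0.
Satisfying worlds: {1, 2, 4, 5}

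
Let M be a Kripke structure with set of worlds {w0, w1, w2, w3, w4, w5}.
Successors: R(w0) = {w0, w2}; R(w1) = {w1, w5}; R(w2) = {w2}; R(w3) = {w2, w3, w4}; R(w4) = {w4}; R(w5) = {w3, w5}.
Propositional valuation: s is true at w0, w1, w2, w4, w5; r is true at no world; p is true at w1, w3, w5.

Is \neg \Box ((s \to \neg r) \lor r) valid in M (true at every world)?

Let φ = \neg \Box ((s \to \neg r) \lor r). Evaluate φ at each world:
  w0 (successors {w0, w2}): φ is false.
  w1 (successors {w1, w5}): φ is false.
  w2 (successors {w2}): φ is false.
  w3 (successors {w2, w3, w4}): φ is false.
  w4 (successors {w4}): φ is false.
  w5 (successors {w3, w5}): φ is false.
Detail at w0 (counterexample):
  At w0: \Box ((s \to \neg r) \lor r) is true, so \neg \Box ((s \to \neg r) \lor r) is false.
    At w0: \Box ((s \to \neg r) \lor r) requires (s \to \neg r) \lor r at every successor {w0, w2}.
      At w0: (s \to \neg r) \lor r is true.
      At w2: (s \to \neg r) \lor r is true.
    So \Box ((s \to \neg r) \lor r) is true at w0.

No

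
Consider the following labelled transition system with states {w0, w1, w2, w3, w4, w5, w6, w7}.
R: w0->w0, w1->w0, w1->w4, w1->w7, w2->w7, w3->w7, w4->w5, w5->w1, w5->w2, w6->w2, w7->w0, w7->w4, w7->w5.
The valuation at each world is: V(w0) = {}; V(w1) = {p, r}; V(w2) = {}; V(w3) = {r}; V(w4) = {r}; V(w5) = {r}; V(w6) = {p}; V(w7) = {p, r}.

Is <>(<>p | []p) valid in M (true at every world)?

Recall that []ψ holds at a world iff ψ holds at every accessible world, and <>ψ holds iff ψ holds at some accessible world.
Let φ = <>(<>p | []p). Evaluate φ at each world:
  w0 (successors {w0}): φ is false.
  w1 (successors {w0, w4, w7}): φ is false.
  w2 (successors {w7}): φ is false.
  w3 (successors {w7}): φ is false.
  w4 (successors {w5}): φ is true.
  w5 (successors {w1, w2}): φ is true.
  w6 (successors {w2}): φ is true.
  w7 (successors {w0, w4, w5}): φ is true.
Detail at w0 (counterexample):
  At w0: <>(<>p | []p) requires <>p | []p at some successor in {w0}.
    At w0: <>p | []p is false.
  So <>(<>p | []p) is false at w0.

No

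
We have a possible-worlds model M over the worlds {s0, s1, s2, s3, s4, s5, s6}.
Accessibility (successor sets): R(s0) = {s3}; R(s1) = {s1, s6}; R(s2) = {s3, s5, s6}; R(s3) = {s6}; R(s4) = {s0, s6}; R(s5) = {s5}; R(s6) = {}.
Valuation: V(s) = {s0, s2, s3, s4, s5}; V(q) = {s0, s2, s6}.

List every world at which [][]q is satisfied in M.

Let φ = [][]q. Evaluate φ at each world:
  s0 (successors {s3}): φ is true.
  s1 (successors {s1, s6}): φ is false.
  s2 (successors {s3, s5, s6}): φ is false.
  s3 (successors {s6}): φ is true.
  s4 (successors {s0, s6}): φ is false.
  s5 (successors {s5}): φ is false.
  s6 (successors ∅): φ is true.
For instance, at s1:
  At s1: [][]q requires []q at every successor {s1, s6}.
    []q fails at s1, so [][]q is false at s1.
      At s1: []q requires q at every successor {s1, s6}.
        q fails at s1, so []q is false at s1.
Satisfying worlds: {s0, s3, s6}

s0, s3, s6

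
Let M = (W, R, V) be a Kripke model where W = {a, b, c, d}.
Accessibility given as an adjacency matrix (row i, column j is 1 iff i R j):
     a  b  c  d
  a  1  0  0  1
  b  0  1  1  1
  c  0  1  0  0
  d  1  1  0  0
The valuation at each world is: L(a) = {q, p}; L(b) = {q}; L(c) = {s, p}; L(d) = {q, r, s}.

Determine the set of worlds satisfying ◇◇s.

a, b, c, d

Let φ = ◇◇s. Evaluate φ at each world:
  a (successors {a, d}): φ is true.
  b (successors {b, c, d}): φ is true.
  c (successors {b}): φ is true.
  d (successors {a, b}): φ is true.
For instance, at c:
  At c: ◇◇s requires ◇s at some successor in {b}.
    ◇s holds at b, so ◇◇s is true at c.
      At b: ◇s requires s at some successor in {b, c, d}.
        s holds at c, so ◇s is true at b.
Satisfying worlds: {a, b, c, d}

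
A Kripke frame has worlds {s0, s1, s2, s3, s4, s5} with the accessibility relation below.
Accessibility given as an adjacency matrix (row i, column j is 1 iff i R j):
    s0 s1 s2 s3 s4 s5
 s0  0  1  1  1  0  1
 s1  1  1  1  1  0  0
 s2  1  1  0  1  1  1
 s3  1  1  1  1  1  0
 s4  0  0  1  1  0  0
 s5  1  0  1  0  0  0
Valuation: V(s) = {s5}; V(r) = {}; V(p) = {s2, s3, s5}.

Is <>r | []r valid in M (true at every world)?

Recall that []ψ holds at a world iff ψ holds at every accessible world, and <>ψ holds iff ψ holds at some accessible world.
Let φ = <>r | []r. Evaluate φ at each world:
  s0 (successors {s1, s2, s3, s5}): φ is false.
  s1 (successors {s0, s1, s2, s3}): φ is false.
  s2 (successors {s0, s1, s3, s4, s5}): φ is false.
  s3 (successors {s0, s1, s2, s3, s4}): φ is false.
  s4 (successors {s2, s3}): φ is false.
  s5 (successors {s0, s2}): φ is false.
Detail at s0 (counterexample):
  At s0: <>r is false, []r is false, so <>r | []r is false.
    At s0: <>r requires r at some successor in {s1, s2, s3, s5}.
      At s1: r is false.
      At s2: r is false.
      At s3: r is false.
      At s5: r is false.
    So <>r is false at s0.
    At s0: []r requires r at every successor {s1, s2, s3, s5}.
      r fails at s1, so []r is false at s0.

No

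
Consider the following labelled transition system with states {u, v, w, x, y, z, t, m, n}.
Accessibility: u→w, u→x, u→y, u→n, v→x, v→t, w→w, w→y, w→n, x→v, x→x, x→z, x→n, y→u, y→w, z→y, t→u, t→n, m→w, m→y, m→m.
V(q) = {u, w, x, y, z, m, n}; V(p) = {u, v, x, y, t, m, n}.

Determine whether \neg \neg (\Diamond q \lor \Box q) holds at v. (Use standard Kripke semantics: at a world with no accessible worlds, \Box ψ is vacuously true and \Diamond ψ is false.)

At v: \neg (\Diamond q \lor \Box q) is false, so \neg \neg (\Diamond q \lor \Box q) is true.
  At v: \Diamond q \lor \Box q is true, so \neg (\Diamond q \lor \Box q) is false.
    At v: \Diamond q is true, \Box q is false, so \Diamond q \lor \Box q is true.
      At v: \Diamond q requires q at some successor in {x, t}.
        q holds at x, so \Diamond q is true at v.
      At v: \Box q requires q at every successor {x, t}.
        q fails at t, so \Box q is false at v.

Yes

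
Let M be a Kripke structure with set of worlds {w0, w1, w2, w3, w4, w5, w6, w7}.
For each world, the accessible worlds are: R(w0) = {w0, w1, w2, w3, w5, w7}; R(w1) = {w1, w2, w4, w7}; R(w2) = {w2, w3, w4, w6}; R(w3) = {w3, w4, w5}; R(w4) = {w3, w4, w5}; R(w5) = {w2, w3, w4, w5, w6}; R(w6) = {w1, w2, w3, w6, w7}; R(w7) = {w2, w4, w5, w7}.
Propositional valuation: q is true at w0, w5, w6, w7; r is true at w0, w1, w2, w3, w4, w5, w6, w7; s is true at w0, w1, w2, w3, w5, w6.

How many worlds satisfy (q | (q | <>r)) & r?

Recall that <>ψ holds at a world iff ψ holds at some accessible world.
Let φ = (q | (q | <>r)) & r. Evaluate φ at each world:
  w0 (successors {w0, w1, w2, w3, w5, w7}): φ is true.
  w1 (successors {w1, w2, w4, w7}): φ is true.
  w2 (successors {w2, w3, w4, w6}): φ is true.
  w3 (successors {w3, w4, w5}): φ is true.
  w4 (successors {w3, w4, w5}): φ is true.
  w5 (successors {w2, w3, w4, w5, w6}): φ is true.
  w6 (successors {w1, w2, w3, w6, w7}): φ is true.
  w7 (successors {w2, w4, w5, w7}): φ is true.
For instance, at w3:
  At w3: q | (q | <>r) is true, r is true, so (q | (q | <>r)) & r is true.
    At w3: q is false, q | <>r is true, so q | (q | <>r) is true.
      At w3: q is false, <>r is true, so q | <>r is true.
Satisfying worlds: {w0, w1, w2, w3, w4, w5, w6, w7}

8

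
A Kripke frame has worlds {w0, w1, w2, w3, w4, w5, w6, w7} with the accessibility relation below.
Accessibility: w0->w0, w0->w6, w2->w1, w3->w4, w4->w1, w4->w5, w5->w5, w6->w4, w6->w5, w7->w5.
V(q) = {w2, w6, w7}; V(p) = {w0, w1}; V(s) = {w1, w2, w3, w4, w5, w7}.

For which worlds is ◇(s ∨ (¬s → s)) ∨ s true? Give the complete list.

w1, w2, w3, w4, w5, w6, w7

Let φ = ◇(s ∨ (¬s → s)) ∨ s. Evaluate φ at each world:
  w0 (successors {w0, w6}): φ is false.
  w1 (successors ∅): φ is true.
  w2 (successors {w1}): φ is true.
  w3 (successors {w4}): φ is true.
  w4 (successors {w1, w5}): φ is true.
  w5 (successors {w5}): φ is true.
  w6 (successors {w4, w5}): φ is true.
  w7 (successors {w5}): φ is true.
For instance, at w0:
  At w0: ◇(s ∨ (¬s → s)) is false, s is false, so ◇(s ∨ (¬s → s)) ∨ s is false.
    At w0: ◇(s ∨ (¬s → s)) requires s ∨ (¬s → s) at some successor in {w0, w6}.
      At w0: s ∨ (¬s → s) is false.
      At w6: s ∨ (¬s → s) is false.
    So ◇(s ∨ (¬s → s)) is false at w0.
Satisfying worlds: {w1, w2, w3, w4, w5, w6, w7}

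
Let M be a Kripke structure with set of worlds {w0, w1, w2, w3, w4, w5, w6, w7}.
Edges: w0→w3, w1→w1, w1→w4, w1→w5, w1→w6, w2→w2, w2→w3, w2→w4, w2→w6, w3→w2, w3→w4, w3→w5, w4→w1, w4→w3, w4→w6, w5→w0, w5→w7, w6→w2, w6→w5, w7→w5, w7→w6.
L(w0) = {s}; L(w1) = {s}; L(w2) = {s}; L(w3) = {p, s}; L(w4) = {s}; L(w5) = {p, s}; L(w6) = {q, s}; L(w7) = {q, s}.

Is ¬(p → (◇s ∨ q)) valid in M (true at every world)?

Let φ = ¬(p → (◇s ∨ q)). Evaluate φ at each world:
  w0 (successors {w3}): φ is false.
  w1 (successors {w1, w4, w5, w6}): φ is false.
  w2 (successors {w2, w3, w4, w6}): φ is false.
  w3 (successors {w2, w4, w5}): φ is false.
  w4 (successors {w1, w3, w6}): φ is false.
  w5 (successors {w0, w7}): φ is false.
  w6 (successors {w2, w5}): φ is false.
  w7 (successors {w5, w6}): φ is false.
Detail at w0 (counterexample):
  At w0: p → (◇s ∨ q) is true, so ¬(p → (◇s ∨ q)) is false.
    At w0: p is false, ◇s ∨ q is true, so p → (◇s ∨ q) is true.
      At w0: ◇s is true, q is false, so ◇s ∨ q is true.

No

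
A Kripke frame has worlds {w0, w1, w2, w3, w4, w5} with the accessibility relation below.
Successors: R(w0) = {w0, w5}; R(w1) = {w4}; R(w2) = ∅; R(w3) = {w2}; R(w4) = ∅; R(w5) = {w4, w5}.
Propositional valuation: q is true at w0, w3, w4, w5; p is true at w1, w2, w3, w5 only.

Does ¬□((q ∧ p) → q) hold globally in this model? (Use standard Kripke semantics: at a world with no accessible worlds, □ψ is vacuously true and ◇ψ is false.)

Let φ = ¬□((q ∧ p) → q). Evaluate φ at each world:
  w0 (successors {w0, w5}): φ is false.
  w1 (successors {w4}): φ is false.
  w2 (successors ∅): φ is false.
  w3 (successors {w2}): φ is false.
  w4 (successors ∅): φ is false.
  w5 (successors {w4, w5}): φ is false.
Detail at w0 (counterexample):
  At w0: □((q ∧ p) → q) is true, so ¬□((q ∧ p) → q) is false.
    At w0: □((q ∧ p) → q) requires (q ∧ p) → q at every successor {w0, w5}.
      At w0: (q ∧ p) → q is true.
      At w5: (q ∧ p) → q is true.
    So □((q ∧ p) → q) is true at w0.

No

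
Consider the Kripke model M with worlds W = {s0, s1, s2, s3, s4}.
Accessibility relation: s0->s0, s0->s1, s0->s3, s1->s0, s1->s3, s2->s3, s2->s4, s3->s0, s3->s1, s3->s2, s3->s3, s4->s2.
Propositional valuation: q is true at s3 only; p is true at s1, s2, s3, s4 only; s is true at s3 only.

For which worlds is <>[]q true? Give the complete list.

Let φ = <>[]q. Evaluate φ at each world:
  s0 (successors {s0, s1, s3}): φ is false.
  s1 (successors {s0, s3}): φ is false.
  s2 (successors {s3, s4}): φ is false.
  s3 (successors {s0, s1, s2, s3}): φ is false.
  s4 (successors {s2}): φ is false.
For instance, at s1:
  At s1: <>[]q requires []q at some successor in {s0, s3}.
    At s0: []q is false.
    At s3: []q is false.
  So <>[]q is false at s1.
Satisfying worlds: none.

none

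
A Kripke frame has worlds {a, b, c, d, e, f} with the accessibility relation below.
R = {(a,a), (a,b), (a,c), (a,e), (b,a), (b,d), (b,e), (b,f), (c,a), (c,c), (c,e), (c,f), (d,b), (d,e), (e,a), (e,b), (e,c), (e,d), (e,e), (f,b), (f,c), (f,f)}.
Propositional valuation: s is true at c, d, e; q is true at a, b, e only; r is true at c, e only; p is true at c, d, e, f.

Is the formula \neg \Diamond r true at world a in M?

No

At a: \Diamond r is true, so \neg \Diamond r is false.
  At a: \Diamond r requires r at some successor in {a, b, c, e}.
    r holds at c, so \Diamond r is true at a.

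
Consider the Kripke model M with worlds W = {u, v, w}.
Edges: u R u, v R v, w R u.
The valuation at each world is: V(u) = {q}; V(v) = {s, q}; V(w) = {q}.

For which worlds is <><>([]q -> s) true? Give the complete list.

v

Let φ = <><>([]q -> s). Evaluate φ at each world:
  u (successors {u}): φ is false.
  v (successors {v}): φ is true.
  w (successors {u}): φ is false.
For instance, at u:
  At u: <><>([]q -> s) requires <>([]q -> s) at some successor in {u}.
    At u: <>([]q -> s) is false.
  So <><>([]q -> s) is false at u.
Satisfying worlds: {v}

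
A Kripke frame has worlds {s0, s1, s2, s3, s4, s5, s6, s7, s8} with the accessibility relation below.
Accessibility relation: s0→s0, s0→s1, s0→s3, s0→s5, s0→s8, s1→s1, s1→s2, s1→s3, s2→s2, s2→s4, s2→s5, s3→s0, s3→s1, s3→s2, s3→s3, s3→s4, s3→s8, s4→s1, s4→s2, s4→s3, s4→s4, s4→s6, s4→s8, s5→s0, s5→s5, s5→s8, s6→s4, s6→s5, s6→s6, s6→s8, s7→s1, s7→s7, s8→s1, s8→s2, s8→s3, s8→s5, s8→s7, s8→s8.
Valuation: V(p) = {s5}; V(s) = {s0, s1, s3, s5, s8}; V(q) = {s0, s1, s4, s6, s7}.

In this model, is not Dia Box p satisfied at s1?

Yes

Recall that Box ψ holds at a world iff ψ holds at every accessible world, and Dia ψ holds iff ψ holds at some accessible world.
At s1: Dia Box p is false, so not Dia Box p is true.
  At s1: Dia Box p requires Box p at some successor in {s1, s2, s3}.
    At s1: Box p is false.
    At s2: Box p is false.
    At s3: Box p is false.
  So Dia Box p is false at s1.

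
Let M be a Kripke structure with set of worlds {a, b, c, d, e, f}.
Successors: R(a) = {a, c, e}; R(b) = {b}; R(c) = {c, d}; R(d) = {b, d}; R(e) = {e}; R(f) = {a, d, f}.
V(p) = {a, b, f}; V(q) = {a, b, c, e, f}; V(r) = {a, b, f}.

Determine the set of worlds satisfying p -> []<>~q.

Let φ = p -> []<>~q. Evaluate φ at each world:
  a (successors {a, c, e}): φ is false.
  b (successors {b}): φ is false.
  c (successors {c, d}): φ is true.
  d (successors {b, d}): φ is true.
  e (successors {e}): φ is true.
  f (successors {a, d, f}): φ is false.
For instance, at c:
  At c: p is false, []<>~q is true, so p -> []<>~q is true.
    At c: []<>~q requires <>~q at every successor {c, d}.
      At c: <>~q is true.
      At d: <>~q is true.
    So []<>~q is true at c.
Satisfying worlds: {c, d, e}

c, d, e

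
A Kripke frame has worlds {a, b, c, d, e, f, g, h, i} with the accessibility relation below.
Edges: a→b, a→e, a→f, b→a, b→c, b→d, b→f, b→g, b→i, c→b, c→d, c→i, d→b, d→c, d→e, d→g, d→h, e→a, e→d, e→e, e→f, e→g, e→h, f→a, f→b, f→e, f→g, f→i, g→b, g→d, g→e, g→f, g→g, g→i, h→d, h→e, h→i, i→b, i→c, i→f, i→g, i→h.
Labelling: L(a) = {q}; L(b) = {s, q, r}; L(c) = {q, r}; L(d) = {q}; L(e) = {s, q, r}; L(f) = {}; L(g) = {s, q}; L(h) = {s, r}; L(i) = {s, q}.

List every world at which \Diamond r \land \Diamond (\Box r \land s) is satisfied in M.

none

Let φ = \Diamond r \land \Diamond (\Box r \land s). Evaluate φ at each world:
  a (successors {b, e, f}): φ is false.
  b (successors {a, c, d, f, g, i}): φ is false.
  c (successors {b, d, i}): φ is false.
  d (successors {b, c, e, g, h}): φ is false.
  e (successors {a, d, e, f, g, h}): φ is false.
  f (successors {a, b, e, g, i}): φ is false.
  g (successors {b, d, e, f, g, i}): φ is false.
  h (successors {d, e, i}): φ is false.
  i (successors {b, c, f, g, h}): φ is false.
For instance, at b:
  At b: \Diamond r is true, \Diamond (\Box r \land s) is false, so \Diamond r \land \Diamond (\Box r \land s) is false.
    At b: \Diamond r requires r at some successor in {a, c, d, f, g, i}.
      r holds at c, so \Diamond r is true at b.
    At b: \Diamond (\Box r \land s) requires \Box r \land s at some successor in {a, c, d, f, g, i}.
      At a: \Box r \land s is false.
      At c: \Box r \land s is false.
      At d: \Box r \land s is false.
      At f: \Box r \land s is false.
      At g: \Box r \land s is false.
      At i: \Box r \land s is false.
    So \Diamond (\Box r \land s) is false at b.
Satisfying worlds: none.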